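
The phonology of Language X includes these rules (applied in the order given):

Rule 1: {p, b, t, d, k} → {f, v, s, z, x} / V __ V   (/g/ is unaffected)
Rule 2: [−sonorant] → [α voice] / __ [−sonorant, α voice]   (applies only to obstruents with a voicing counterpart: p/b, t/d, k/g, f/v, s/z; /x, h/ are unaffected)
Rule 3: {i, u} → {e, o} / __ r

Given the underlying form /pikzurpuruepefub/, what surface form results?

Rule 1 (intervocalic spirantization): /p/ is a stop between vowels /e/ and /e/, so it spirantizes to the fricative [f]. /pikzurpuruepefub/ → pikzurpuruefefub.
Rule 2 (regressive voicing assimilation): /k/ precedes the voiced obstruent /z/, so it voices to [g] by assimilation. /pikzurpuruefefub/ → pigzurpuruefefub.
Rule 3 (pre-rhotic lowering): /u/ is a high vowel immediately before /r/, so it lowers to [o]. /u/ is a high vowel immediately before /r/, so it lowers to [o]. /pigzurpuruefefub/ → pigzorporuefefub.

pigzorporuefefub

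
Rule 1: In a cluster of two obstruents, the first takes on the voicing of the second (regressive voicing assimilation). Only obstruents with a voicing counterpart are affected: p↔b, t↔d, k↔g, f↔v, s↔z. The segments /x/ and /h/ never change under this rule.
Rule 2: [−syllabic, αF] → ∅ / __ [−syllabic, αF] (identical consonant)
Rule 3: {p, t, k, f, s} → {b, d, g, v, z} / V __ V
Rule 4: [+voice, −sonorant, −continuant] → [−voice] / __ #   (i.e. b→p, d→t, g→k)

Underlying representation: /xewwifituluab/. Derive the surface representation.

Rule 1 (regressive voicing assimilation): no segment meets the environment; /xewwifituluab/ is unchanged.
Rule 2 (degemination): /ww/ is a geminate; the first /w/ deletes. /xewwifituluab/ → xewifituluab.
Rule 3 (intervocalic voicing): /f/ is a voiceless obstruent between vowels /i/ and /i/, so it voices to [v]. /t/ is a voiceless obstruent between vowels /i/ and /u/, so it voices to [d]. /xewifituluab/ → xewividuluab.
Rule 4 (final devoicing): /b/ is a voiced stop in word-final position, so it devoices to [p]. /xewividuluab/ → xewividuluap.

xewividuluap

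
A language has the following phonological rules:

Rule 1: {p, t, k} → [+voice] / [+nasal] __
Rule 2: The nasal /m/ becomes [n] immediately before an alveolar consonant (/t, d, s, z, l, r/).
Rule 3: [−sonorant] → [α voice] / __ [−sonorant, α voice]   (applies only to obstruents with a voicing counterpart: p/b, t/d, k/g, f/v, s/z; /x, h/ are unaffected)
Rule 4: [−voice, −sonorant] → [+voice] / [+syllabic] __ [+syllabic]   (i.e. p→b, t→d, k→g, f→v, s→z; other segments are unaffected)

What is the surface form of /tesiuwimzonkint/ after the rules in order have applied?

teziuwinzongind

Rule 1 (post-nasal voicing): /k/ is a voiceless stop immediately after the nasal /n/, so it voices to [g]. /t/ is a voiceless stop immediately after the nasal /n/, so it voices to [d]. /tesiuwimzonkint/ → tesiuwimzongind.
Rule 2 (nasal place assimilation): /m/ precedes the alveolar consonant /z/, so it assimilates in place to [n]. /tesiuwimzongind/ → tesiuwinzongind.
Rule 3 (regressive voicing assimilation): no segment meets the environment; /tesiuwinzongind/ is unchanged.
Rule 4 (intervocalic voicing): /s/ is a voiceless obstruent between vowels /e/ and /i/, so it voices to [z]. /tesiuwinzongind/ → teziuwinzongind.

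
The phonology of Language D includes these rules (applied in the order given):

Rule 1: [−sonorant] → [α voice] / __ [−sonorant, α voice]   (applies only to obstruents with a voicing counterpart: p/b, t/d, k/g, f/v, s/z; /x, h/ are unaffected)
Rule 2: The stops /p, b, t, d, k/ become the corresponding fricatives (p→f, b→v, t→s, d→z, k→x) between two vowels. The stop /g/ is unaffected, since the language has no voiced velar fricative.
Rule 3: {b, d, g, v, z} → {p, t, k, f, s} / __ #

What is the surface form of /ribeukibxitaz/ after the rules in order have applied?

riveuxipxisas

Rule 1 (regressive voicing assimilation): /b/ precedes the voiceless obstruent /x/, so it devoices to [p] by assimilation. /ribeukibxitaz/ → ribeukipxitaz.
Rule 2 (intervocalic spirantization): /b/ is a stop between vowels /i/ and /e/, so it spirantizes to the fricative [v]. /k/ is a stop between vowels /u/ and /i/, so it spirantizes to the fricative [x]. /t/ is a stop between vowels /i/ and /a/, so it spirantizes to the fricative [s]. /ribeukipxitaz/ → riveuxipxisaz.
Rule 3 (final devoicing): /z/ is a voiced obstruent in word-final position, so it devoices to [s]. /riveuxipxisaz/ → riveuxipxisas.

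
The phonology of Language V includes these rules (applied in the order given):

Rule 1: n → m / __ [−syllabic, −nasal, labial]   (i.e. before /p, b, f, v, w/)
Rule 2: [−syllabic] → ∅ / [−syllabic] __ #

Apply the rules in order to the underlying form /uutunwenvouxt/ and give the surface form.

Rule 1 (nasal place assimilation): /n/ precedes the labial consonant /w/, so it assimilates in place to [m]. /n/ precedes the labial consonant /v/, so it assimilates in place to [m]. /uutunwenvouxt/ → uutumwemvouxt.
Rule 2 (final cluster simplification): /t/ is the second consonant of a word-final cluster /xt/, so it deletes. /uutumwemvouxt/ → uutumwemvoux.

uutumwemvoux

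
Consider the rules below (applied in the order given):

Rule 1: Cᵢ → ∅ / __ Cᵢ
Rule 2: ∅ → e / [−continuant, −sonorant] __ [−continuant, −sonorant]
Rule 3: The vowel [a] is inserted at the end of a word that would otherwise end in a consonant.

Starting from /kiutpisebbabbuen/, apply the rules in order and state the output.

Rule 1 (degemination): /bb/ is a geminate; the first /b/ deletes. /bb/ is a geminate; the first /b/ deletes. /kiutpisebbabbuen/ → kiutpisebabuen.
Rule 2 (stop-cluster e-epenthesis): /t/ and /p/ form a stop–stop cluster, so [e] is inserted between them. /kiutpisebabuen/ → kiutepisebabuen.
Rule 3 (final a-epenthesis): the form ends in the consonant /n/, so [a] is inserted word-finally. /kiutepisebabuen/ → kiutepisebabuena.

kiutepisebabuena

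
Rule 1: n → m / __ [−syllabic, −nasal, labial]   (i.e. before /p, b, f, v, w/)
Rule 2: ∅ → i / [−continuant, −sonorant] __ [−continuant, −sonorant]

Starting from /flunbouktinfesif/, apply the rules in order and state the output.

flumboukitimfesif

Rule 1 (nasal place assimilation): /n/ precedes the labial consonant /b/, so it assimilates in place to [m]. /n/ precedes the labial consonant /f/, so it assimilates in place to [m]. /flunbouktinfesif/ → flumbouktimfesif.
Rule 2 (stop-cluster i-epenthesis): /k/ and /t/ form a stop–stop cluster, so [i] is inserted between them. /flumbouktimfesif/ → flumboukitimfesif.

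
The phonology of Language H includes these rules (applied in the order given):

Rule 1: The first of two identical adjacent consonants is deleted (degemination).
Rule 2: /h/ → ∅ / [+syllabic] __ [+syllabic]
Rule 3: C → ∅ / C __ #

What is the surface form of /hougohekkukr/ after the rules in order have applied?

hougoekuk

Rule 1 (degemination): /kk/ is a geminate; the first /k/ deletes. /hougohekkukr/ → hougohekukr.
Rule 2 (intervocalic h-deletion): /h/ occurs between vowels /o/ and /e/, so it deletes. /hougohekukr/ → hougoekukr.
Rule 3 (final cluster simplification): /r/ is the second consonant of a word-final cluster /kr/, so it deletes. /hougoekukr/ → hougoekuk.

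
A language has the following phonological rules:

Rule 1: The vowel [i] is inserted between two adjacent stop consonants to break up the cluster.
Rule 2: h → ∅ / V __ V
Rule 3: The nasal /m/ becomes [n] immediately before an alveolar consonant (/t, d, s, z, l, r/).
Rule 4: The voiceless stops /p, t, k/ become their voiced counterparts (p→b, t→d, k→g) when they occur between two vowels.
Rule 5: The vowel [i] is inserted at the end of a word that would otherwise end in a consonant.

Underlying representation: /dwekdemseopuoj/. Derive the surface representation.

dwegidenseobuoji

Rule 1 (stop-cluster i-epenthesis): /k/ and /d/ form a stop–stop cluster, so [i] is inserted between them. /dwekdemseopuoj/ → dwekidemseopuoj.
Rule 2 (intervocalic h-deletion): no segment meets the environment; /dwekidemseopuoj/ is unchanged.
Rule 3 (nasal place assimilation): /m/ precedes the alveolar consonant /s/, so it assimilates in place to [n]. /dwekidemseopuoj/ → dwekidenseopuoj.
Rule 4 (intervocalic voicing): /k/ is a voiceless stop between vowels /e/ and /i/, so it voices to [g]. /p/ is a voiceless stop between vowels /o/ and /u/, so it voices to [b]. /dwekidenseopuoj/ → dwegidenseobuoj.
Rule 5 (final i-epenthesis): the form ends in the consonant /j/, so [i] is inserted word-finally. /dwegidenseobuoj/ → dwegidenseobuoji.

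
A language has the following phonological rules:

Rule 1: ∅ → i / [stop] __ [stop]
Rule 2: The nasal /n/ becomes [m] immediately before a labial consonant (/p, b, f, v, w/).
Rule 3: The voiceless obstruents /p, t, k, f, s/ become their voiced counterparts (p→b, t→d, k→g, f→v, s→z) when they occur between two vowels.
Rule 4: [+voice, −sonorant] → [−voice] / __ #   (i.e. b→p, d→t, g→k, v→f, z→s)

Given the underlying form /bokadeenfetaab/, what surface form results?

bogadeemfedaap

Rule 1 (stop-cluster i-epenthesis): no segment meets the environment; /bokadeenfetaab/ is unchanged.
Rule 2 (nasal place assimilation): /n/ precedes the labial consonant /f/, so it assimilates in place to [m]. /bokadeenfetaab/ → bokadeemfetaab.
Rule 3 (intervocalic voicing): /k/ is a voiceless obstruent between vowels /o/ and /a/, so it voices to [g]. /t/ is a voiceless obstruent between vowels /e/ and /a/, so it voices to [d]. /bokadeemfetaab/ → bogadeemfedaab.
Rule 4 (final devoicing): /b/ is a voiced obstruent in word-final position, so it devoices to [p]. /bogadeemfedaab/ → bogadeemfedaap.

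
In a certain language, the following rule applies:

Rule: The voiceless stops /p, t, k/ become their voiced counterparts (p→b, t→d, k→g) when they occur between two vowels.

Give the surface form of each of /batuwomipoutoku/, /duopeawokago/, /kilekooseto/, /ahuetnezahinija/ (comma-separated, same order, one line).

/batuwomipoutoku/: /t/ is a voiceless stop between vowels /a/ and /u/, so it voices to [d]. /p/ is a voiceless stop between vowels /i/ and /o/, so it voices to [b]. /t/ is a voiceless stop between vowels /u/ and /o/, so it voices to [d]. /k/ is a voiceless stop between vowels /o/ and /u/, so it voices to [g]. → [baduwomiboudogu].
/duopeawokago/: /p/ is a voiceless stop between vowels /o/ and /e/, so it voices to [b]. /k/ is a voiceless stop between vowels /o/ and /a/, so it voices to [g]. → [duobeawogago].
/kilekooseto/: /k/ is a voiceless stop between vowels /e/ and /o/, so it voices to [g]. /t/ is a voiceless stop between vowels /e/ and /o/, so it voices to [d]. → [kilegoosedo].
/ahuetnezahinija/: the rule's environment is not met; surfaces unchanged as [ahuetnezahinija].

baduwomiboudogu, duobeawogago, kilegoosedo, ahuetnezahinija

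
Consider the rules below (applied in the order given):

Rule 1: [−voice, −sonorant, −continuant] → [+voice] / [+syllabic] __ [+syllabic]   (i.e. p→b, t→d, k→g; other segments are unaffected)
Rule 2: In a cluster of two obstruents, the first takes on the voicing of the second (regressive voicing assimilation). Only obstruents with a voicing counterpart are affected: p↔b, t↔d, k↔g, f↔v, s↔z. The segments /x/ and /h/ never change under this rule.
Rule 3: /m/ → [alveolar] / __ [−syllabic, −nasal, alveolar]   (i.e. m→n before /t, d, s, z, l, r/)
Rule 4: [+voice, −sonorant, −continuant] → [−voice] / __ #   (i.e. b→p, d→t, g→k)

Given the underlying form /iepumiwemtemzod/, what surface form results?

iebumiwentenzot

Rule 1 (intervocalic voicing): /p/ is a voiceless stop between vowels /e/ and /u/, so it voices to [b]. /iepumiwemtemzod/ → iebumiwemtemzod.
Rule 2 (regressive voicing assimilation): no segment meets the environment; /iebumiwemtemzod/ is unchanged.
Rule 3 (nasal place assimilation): /m/ precedes the alveolar consonant /t/, so it assimilates in place to [n]. /m/ precedes the alveolar consonant /z/, so it assimilates in place to [n]. /iebumiwemtemzod/ → iebumiwentenzod.
Rule 4 (final devoicing): /d/ is a voiced stop in word-final position, so it devoices to [t]. /iebumiwentenzod/ → iebumiwentenzot.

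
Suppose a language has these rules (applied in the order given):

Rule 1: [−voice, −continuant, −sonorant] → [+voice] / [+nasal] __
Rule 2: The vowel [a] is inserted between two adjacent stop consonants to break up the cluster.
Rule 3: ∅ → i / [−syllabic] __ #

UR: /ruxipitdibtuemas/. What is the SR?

ruxipitadibatuemasi

Rule 1 (post-nasal voicing): no segment meets the environment; /ruxipitdibtuemas/ is unchanged.
Rule 2 (stop-cluster a-epenthesis): /t/ and /d/ form a stop–stop cluster, so [a] is inserted between them. /b/ and /t/ form a stop–stop cluster, so [a] is inserted between them. /ruxipitdibtuemas/ → ruxipitadibatuemas.
Rule 3 (final i-epenthesis): the form ends in the consonant /s/, so [i] is inserted word-finally. /ruxipitadibatuemas/ → ruxipitadibatuemasi.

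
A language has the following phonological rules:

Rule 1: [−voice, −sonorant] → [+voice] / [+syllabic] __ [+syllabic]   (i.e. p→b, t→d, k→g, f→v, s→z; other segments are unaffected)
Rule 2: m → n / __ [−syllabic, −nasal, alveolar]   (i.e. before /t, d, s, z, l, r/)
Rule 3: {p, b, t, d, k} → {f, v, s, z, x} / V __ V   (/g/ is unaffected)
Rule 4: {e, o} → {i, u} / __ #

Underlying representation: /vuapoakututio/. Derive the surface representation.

vuavoaguzuziu

Rule 1 (intervocalic voicing): /p/ is a voiceless obstruent between vowels /a/ and /o/, so it voices to [b]. /k/ is a voiceless obstruent between vowels /a/ and /u/, so it voices to [g]. /t/ is a voiceless obstruent between vowels /u/ and /u/, so it voices to [d]. /t/ is a voiceless obstruent between vowels /u/ and /i/, so it voices to [d]. /vuapoakututio/ → vuaboagududio.
Rule 2 (nasal place assimilation): no segment meets the environment; /vuaboagududio/ is unchanged.
Rule 3 (intervocalic spirantization): /b/ is a stop between vowels /a/ and /o/, so it spirantizes to the fricative [v]. /d/ is a stop between vowels /u/ and /u/, so it spirantizes to the fricative [z]. /d/ is a stop between vowels /u/ and /i/, so it spirantizes to the fricative [z]. /vuaboagududio/ → vuavoaguzuzio.
Rule 4 (final vowel raising): /o/ is a mid vowel in word-final position, so it raises to [u]. /vuavoaguzuzio/ → vuavoaguzuziu.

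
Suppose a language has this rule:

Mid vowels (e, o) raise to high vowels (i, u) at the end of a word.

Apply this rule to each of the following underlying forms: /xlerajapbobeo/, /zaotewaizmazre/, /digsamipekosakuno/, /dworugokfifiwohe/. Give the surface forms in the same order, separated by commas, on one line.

xlerajapbobeu, zaotewaizmazri, digsamipekosakunu, dworugokfifiwohi

/xlerajapbobeo/: /o/ is a mid vowel in word-final position, so it raises to [u]. → [xlerajapbobeu].
/zaotewaizmazre/: /e/ is a mid vowel in word-final position, so it raises to [i]. → [zaotewaizmazri].
/digsamipekosakuno/: /o/ is a mid vowel in word-final position, so it raises to [u]. → [digsamipekosakunu].
/dworugokfifiwohe/: /e/ is a mid vowel in word-final position, so it raises to [i]. → [dworugokfifiwohi].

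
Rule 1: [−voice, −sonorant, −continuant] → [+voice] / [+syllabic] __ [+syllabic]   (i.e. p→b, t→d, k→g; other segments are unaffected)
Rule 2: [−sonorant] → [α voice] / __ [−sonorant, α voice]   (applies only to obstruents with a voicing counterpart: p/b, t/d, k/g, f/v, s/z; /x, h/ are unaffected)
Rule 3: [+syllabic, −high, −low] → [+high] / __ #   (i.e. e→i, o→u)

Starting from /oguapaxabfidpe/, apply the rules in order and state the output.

Rule 1 (intervocalic voicing): /p/ is a voiceless stop between vowels /a/ and /a/, so it voices to [b]. /oguapaxabfidpe/ → oguabaxabfidpe.
Rule 2 (regressive voicing assimilation): /b/ precedes the voiceless obstruent /f/, so it devoices to [p] by assimilation. /d/ precedes the voiceless obstruent /p/, so it devoices to [t] by assimilation. /oguabaxabfidpe/ → oguabaxapfitpe.
Rule 3 (final vowel raising): /e/ is a mid vowel in word-final position, so it raises to [i]. /oguabaxapfitpe/ → oguabaxapfitpi.

oguabaxapfitpi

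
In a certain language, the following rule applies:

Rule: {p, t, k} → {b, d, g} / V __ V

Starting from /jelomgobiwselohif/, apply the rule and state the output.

jelomgobiwselohif

No segment of /jelomgobiwselohif/ meets the structural description of the rule, so the form surfaces unchanged.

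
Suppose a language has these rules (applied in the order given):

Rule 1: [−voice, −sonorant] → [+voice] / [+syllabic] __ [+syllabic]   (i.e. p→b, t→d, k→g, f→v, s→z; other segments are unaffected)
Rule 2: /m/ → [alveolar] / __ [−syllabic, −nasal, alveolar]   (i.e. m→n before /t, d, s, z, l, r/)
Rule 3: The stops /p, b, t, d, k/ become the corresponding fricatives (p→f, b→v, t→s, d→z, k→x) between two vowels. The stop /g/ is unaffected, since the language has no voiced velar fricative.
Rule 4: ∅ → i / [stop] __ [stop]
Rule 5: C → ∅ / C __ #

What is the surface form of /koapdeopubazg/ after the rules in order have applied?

Rule 1 (intervocalic voicing): /p/ is a voiceless obstruent between vowels /o/ and /u/, so it voices to [b]. /koapdeopubazg/ → koapdeobubazg.
Rule 2 (nasal place assimilation): no segment meets the environment; /koapdeobubazg/ is unchanged.
Rule 3 (intervocalic spirantization): /b/ is a stop between vowels /o/ and /u/, so it spirantizes to the fricative [v]. /b/ is a stop between vowels /u/ and /a/, so it spirantizes to the fricative [v]. /koapdeobubazg/ → koapdeovuvazg.
Rule 4 (stop-cluster i-epenthesis): /p/ and /d/ form a stop–stop cluster, so [i] is inserted between them. /koapdeovuvazg/ → koapideovuvazg.
Rule 5 (final cluster simplification): /g/ is the second consonant of a word-final cluster /zg/, so it deletes. /koapideovuvazg/ → koapideovuvaz.

koapideovuvaz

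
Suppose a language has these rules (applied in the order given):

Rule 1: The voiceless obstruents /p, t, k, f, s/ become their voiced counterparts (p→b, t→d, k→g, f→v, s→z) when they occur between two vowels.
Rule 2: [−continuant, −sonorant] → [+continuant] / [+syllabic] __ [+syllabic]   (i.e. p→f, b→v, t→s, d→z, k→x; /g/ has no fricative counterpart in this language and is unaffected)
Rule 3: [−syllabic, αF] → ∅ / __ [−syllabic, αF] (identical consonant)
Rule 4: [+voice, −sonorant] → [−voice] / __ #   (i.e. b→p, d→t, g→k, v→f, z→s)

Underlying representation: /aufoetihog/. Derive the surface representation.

auvoezihok

Rule 1 (intervocalic voicing): /f/ is a voiceless obstruent between vowels /u/ and /o/, so it voices to [v]. /t/ is a voiceless obstruent between vowels /e/ and /i/, so it voices to [d]. /aufoetihog/ → auvoedihog.
Rule 2 (intervocalic spirantization): /d/ is a stop between vowels /e/ and /i/, so it spirantizes to the fricative [z]. /auvoedihog/ → auvoezihog.
Rule 3 (degemination): no segment meets the environment; /auvoezihog/ is unchanged.
Rule 4 (final devoicing): /g/ is a voiced obstruent in word-final position, so it devoices to [k]. /auvoezihog/ → auvoezihok.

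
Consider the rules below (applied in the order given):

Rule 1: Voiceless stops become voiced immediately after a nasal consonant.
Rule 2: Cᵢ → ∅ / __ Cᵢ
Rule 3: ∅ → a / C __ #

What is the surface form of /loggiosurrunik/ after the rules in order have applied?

Rule 1 (post-nasal voicing): no segment meets the environment; /loggiosurrunik/ is unchanged.
Rule 2 (degemination): /gg/ is a geminate; the first /g/ deletes. /rr/ is a geminate; the first /r/ deletes. /loggiosurrunik/ → logiosurunik.
Rule 3 (final a-epenthesis): the form ends in the consonant /k/, so [a] is inserted word-finally. /logiosurunik/ → logiosurunika.

logiosurunika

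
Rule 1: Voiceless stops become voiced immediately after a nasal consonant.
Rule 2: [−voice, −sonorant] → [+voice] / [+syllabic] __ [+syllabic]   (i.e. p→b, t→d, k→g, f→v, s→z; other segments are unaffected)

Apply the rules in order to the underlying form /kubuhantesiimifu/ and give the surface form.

Rule 1 (post-nasal voicing): /t/ is a voiceless stop immediately after the nasal /n/, so it voices to [d]. /kubuhantesiimifu/ → kubuhandesiimifu.
Rule 2 (intervocalic voicing): /s/ is a voiceless obstruent between vowels /e/ and /i/, so it voices to [z]. /f/ is a voiceless obstruent between vowels /i/ and /u/, so it voices to [v]. /kubuhandesiimifu/ → kubuhandeziimivu.

kubuhandeziimivu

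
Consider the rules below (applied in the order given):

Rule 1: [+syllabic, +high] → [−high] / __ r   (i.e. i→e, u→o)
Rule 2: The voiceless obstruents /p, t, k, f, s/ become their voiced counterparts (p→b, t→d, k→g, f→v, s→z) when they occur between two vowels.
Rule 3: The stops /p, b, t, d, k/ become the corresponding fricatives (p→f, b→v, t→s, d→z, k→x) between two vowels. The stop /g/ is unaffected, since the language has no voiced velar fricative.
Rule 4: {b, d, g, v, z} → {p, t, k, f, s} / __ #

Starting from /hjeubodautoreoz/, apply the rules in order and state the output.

hjeuvozauzoreos

Rule 1 (pre-rhotic lowering): no segment meets the environment; /hjeubodautoreoz/ is unchanged.
Rule 2 (intervocalic voicing): /t/ is a voiceless obstruent between vowels /u/ and /o/, so it voices to [d]. /hjeubodautoreoz/ → hjeubodaudoreoz.
Rule 3 (intervocalic spirantization): /b/ is a stop between vowels /u/ and /o/, so it spirantizes to the fricative [v]. /d/ is a stop between vowels /o/ and /a/, so it spirantizes to the fricative [z]. /d/ is a stop between vowels /u/ and /o/, so it spirantizes to the fricative [z]. /hjeubodaudoreoz/ → hjeuvozauzoreoz.
Rule 4 (final devoicing): /z/ is a voiced obstruent in word-final position, so it devoices to [s]. /hjeuvozauzoreoz/ → hjeuvozauzoreos.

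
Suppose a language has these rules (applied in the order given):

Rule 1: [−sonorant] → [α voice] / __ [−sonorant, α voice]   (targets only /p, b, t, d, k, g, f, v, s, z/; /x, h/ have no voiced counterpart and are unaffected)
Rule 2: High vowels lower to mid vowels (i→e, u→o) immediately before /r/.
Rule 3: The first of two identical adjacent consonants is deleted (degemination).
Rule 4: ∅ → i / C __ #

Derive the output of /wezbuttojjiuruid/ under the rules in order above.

wezbutojioruidi

Rule 1 (regressive voicing assimilation): no segment meets the environment; /wezbuttojjiuruid/ is unchanged.
Rule 2 (pre-rhotic lowering): /u/ is a high vowel immediately before /r/, so it lowers to [o]. /wezbuttojjiuruid/ → wezbuttojjioruid.
Rule 3 (degemination): /tt/ is a geminate; the first /t/ deletes. /jj/ is a geminate; the first /j/ deletes. /wezbuttojjioruid/ → wezbutojioruid.
Rule 4 (final i-epenthesis): the form ends in the consonant /d/, so [i] is inserted word-finally. /wezbutojioruid/ → wezbutojioruidi.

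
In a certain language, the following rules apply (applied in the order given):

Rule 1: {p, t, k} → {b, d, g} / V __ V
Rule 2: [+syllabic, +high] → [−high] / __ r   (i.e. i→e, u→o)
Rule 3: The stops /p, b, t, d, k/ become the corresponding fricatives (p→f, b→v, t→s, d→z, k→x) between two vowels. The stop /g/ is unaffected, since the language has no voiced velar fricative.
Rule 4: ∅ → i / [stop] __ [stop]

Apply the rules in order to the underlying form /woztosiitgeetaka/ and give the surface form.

woztosiitigeezaga

Rule 1 (intervocalic voicing): /t/ is a voiceless stop between vowels /e/ and /a/, so it voices to [d]. /k/ is a voiceless stop between vowels /a/ and /a/, so it voices to [g]. /woztosiitgeetaka/ → woztosiitgeedaga.
Rule 2 (pre-rhotic lowering): no segment meets the environment; /woztosiitgeedaga/ is unchanged.
Rule 3 (intervocalic spirantization): /d/ is a stop between vowels /e/ and /a/, so it spirantizes to the fricative [z]. /woztosiitgeedaga/ → woztosiitgeezaga.
Rule 4 (stop-cluster i-epenthesis): /t/ and /g/ form a stop–stop cluster, so [i] is inserted between them. /woztosiitgeezaga/ → woztosiitigeezaga.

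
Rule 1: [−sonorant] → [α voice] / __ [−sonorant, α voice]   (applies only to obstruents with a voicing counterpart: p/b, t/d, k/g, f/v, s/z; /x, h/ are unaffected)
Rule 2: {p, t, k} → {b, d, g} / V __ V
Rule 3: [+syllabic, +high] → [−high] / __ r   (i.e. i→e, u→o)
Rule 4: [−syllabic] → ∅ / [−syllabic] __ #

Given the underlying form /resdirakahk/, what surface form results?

Rule 1 (regressive voicing assimilation): /s/ precedes the voiced obstruent /d/, so it voices to [z] by assimilation. /resdirakahk/ → rezdirakahk.
Rule 2 (intervocalic voicing): /k/ is a voiceless stop between vowels /a/ and /a/, so it voices to [g]. /rezdirakahk/ → rezdiragahk.
Rule 3 (pre-rhotic lowering): /i/ is a high vowel immediately before /r/, so it lowers to [e]. /rezdiragahk/ → rezderagahk.
Rule 4 (final cluster simplification): /k/ is the second consonant of a word-final cluster /hk/, so it deletes. /rezderagahk/ → rezderagah.

rezderagah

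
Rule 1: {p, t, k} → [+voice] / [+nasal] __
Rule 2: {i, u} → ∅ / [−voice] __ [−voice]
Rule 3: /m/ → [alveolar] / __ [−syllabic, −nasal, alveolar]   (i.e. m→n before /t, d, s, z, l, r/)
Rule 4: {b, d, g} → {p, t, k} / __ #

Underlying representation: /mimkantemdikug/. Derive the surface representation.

Rule 1 (post-nasal voicing): /k/ is a voiceless stop immediately after the nasal /m/, so it voices to [g]. /t/ is a voiceless stop immediately after the nasal /n/, so it voices to [d]. /mimkantemdikug/ → mimgandemdikug.
Rule 2 (high vowel syncope): no segment meets the environment; /mimgandemdikug/ is unchanged.
Rule 3 (nasal place assimilation): /m/ precedes the alveolar consonant /d/, so it assimilates in place to [n]. /mimgandemdikug/ → mimgandendikug.
Rule 4 (final devoicing): /g/ is a voiced stop in word-final position, so it devoices to [k]. /mimgandendikug/ → mimgandendikuk.

mimgandendikuk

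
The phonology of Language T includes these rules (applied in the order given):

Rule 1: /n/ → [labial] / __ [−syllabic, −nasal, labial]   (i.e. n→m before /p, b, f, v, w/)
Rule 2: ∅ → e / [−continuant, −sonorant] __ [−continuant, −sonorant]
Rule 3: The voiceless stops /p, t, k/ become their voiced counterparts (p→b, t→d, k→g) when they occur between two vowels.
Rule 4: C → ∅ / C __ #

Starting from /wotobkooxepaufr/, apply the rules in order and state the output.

Rule 1 (nasal place assimilation): no segment meets the environment; /wotobkooxepaufr/ is unchanged.
Rule 2 (stop-cluster e-epenthesis): /b/ and /k/ form a stop–stop cluster, so [e] is inserted between them. /wotobkooxepaufr/ → wotobekooxepaufr.
Rule 3 (intervocalic voicing): /t/ is a voiceless stop between vowels /o/ and /o/, so it voices to [d]. /k/ is a voiceless stop between vowels /e/ and /o/, so it voices to [g]. /p/ is a voiceless stop between vowels /e/ and /a/, so it voices to [b]. /wotobekooxepaufr/ → wodobegooxebaufr.
Rule 4 (final cluster simplification): /r/ is the second consonant of a word-final cluster /fr/, so it deletes. /wodobegooxebaufr/ → wodobegooxebauf.

wodobegooxebauf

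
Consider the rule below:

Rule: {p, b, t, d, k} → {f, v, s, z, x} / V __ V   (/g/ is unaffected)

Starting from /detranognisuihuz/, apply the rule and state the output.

No segment of /detranognisuihuz/ meets the structural description of the rule, so the form surfaces unchanged.

detranognisuihuz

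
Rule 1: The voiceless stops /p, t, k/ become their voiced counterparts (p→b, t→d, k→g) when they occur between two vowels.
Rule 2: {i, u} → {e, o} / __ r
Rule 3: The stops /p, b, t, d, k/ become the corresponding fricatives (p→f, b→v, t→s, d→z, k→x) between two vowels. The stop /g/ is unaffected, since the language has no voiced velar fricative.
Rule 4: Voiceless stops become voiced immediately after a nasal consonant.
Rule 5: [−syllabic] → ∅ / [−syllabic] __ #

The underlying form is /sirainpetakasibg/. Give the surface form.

Rule 1 (intervocalic voicing): /t/ is a voiceless stop between vowels /e/ and /a/, so it voices to [d]. /k/ is a voiceless stop between vowels /a/ and /a/, so it voices to [g]. /sirainpetakasibg/ → sirainpedagasibg.
Rule 2 (pre-rhotic lowering): /i/ is a high vowel immediately before /r/, so it lowers to [e]. /sirainpedagasibg/ → serainpedagasibg.
Rule 3 (intervocalic spirantization): /d/ is a stop between vowels /e/ and /a/, so it spirantizes to the fricative [z]. /serainpedagasibg/ → serainpezagasibg.
Rule 4 (post-nasal voicing): /p/ is a voiceless stop immediately after the nasal /n/, so it voices to [b]. /serainpezagasibg/ → serainbezagasibg.
Rule 5 (final cluster simplification): /g/ is the second consonant of a word-final cluster /bg/, so it deletes. /serainbezagasibg/ → serainbezagasib.

serainbezagasib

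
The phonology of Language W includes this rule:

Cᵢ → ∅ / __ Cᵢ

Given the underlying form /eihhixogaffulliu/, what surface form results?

eihixogafuliu

/hh/ is a geminate; the first /h/ deletes.
/ff/ is a geminate; the first /f/ deletes.
/ll/ is a geminate; the first /l/ deletes.
The other instances of /h/, /x/, /g/, /f/, /l/ do not occur in the required environment and remain unchanged.
Surface form: [eihixogafuliu].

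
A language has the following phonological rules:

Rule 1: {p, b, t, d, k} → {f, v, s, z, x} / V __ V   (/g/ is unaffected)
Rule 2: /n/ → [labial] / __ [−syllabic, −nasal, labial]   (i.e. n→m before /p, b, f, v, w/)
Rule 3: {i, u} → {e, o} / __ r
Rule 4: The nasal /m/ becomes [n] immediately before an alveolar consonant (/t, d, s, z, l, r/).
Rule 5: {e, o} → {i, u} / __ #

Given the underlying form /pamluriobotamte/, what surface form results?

Rule 1 (intervocalic spirantization): /b/ is a stop between vowels /o/ and /o/, so it spirantizes to the fricative [v]. /t/ is a stop between vowels /o/ and /a/, so it spirantizes to the fricative [s]. /pamluriobotamte/ → pamluriovosamte.
Rule 2 (nasal place assimilation): no segment meets the environment; /pamluriovosamte/ is unchanged.
Rule 3 (pre-rhotic lowering): /u/ is a high vowel immediately before /r/, so it lowers to [o]. /pamluriovosamte/ → pamloriovosamte.
Rule 4 (nasal place assimilation): /m/ precedes the alveolar consonant /l/, so it assimilates in place to [n]. /m/ precedes the alveolar consonant /t/, so it assimilates in place to [n]. /pamloriovosamte/ → panloriovosante.
Rule 5 (final vowel raising): /e/ is a mid vowel in word-final position, so it raises to [i]. /panloriovosante/ → panloriovosanti.

panloriovosanti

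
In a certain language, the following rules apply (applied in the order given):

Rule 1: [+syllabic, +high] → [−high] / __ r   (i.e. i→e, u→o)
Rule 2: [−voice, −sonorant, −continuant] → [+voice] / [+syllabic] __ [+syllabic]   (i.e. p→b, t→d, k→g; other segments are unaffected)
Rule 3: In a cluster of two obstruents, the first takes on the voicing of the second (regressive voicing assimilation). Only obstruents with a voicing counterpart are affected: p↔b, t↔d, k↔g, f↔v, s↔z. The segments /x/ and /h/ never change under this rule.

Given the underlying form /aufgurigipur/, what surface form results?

auvgorigibor

Rule 1 (pre-rhotic lowering): /u/ is a high vowel immediately before /r/, so it lowers to [o]. /u/ is a high vowel immediately before /r/, so it lowers to [o]. /aufgurigipur/ → aufgorigipor.
Rule 2 (intervocalic voicing): /p/ is a voiceless stop between vowels /i/ and /o/, so it voices to [b]. /aufgorigipor/ → aufgorigibor.
Rule 3 (regressive voicing assimilation): /f/ precedes the voiced obstruent /g/, so it voices to [v] by assimilation. /aufgorigibor/ → auvgorigibor.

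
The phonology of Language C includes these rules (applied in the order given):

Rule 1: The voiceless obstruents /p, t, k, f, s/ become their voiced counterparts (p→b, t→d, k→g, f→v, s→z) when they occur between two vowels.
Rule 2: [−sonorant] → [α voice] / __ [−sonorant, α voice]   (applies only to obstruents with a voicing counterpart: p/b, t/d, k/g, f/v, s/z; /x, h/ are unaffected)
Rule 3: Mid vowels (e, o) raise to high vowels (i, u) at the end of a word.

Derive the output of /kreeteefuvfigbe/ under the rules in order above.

kreedeevuffigbi

Rule 1 (intervocalic voicing): /t/ is a voiceless obstruent between vowels /e/ and /e/, so it voices to [d]. /f/ is a voiceless obstruent between vowels /e/ and /u/, so it voices to [v]. /kreeteefuvfigbe/ → kreedeevuvfigbe.
Rule 2 (regressive voicing assimilation): /v/ precedes the voiceless obstruent /f/, so it devoices to [f] by assimilation. /kreedeevuvfigbe/ → kreedeevuffigbe.
Rule 3 (final vowel raising): /e/ is a mid vowel in word-final position, so it raises to [i]. /kreedeevuffigbe/ → kreedeevuffigbi.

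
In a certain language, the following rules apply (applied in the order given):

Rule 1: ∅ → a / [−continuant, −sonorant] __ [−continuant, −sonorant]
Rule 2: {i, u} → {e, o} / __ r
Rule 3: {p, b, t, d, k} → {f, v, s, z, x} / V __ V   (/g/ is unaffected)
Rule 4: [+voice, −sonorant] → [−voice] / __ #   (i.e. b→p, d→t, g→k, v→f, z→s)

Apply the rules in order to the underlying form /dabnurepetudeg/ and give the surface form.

dabnorefesuzek

Rule 1 (stop-cluster a-epenthesis): no segment meets the environment; /dabnurepetudeg/ is unchanged.
Rule 2 (pre-rhotic lowering): /u/ is a high vowel immediately before /r/, so it lowers to [o]. /dabnurepetudeg/ → dabnorepetudeg.
Rule 3 (intervocalic spirantization): /p/ is a stop between vowels /e/ and /e/, so it spirantizes to the fricative [f]. /t/ is a stop between vowels /e/ and /u/, so it spirantizes to the fricative [s]. /d/ is a stop between vowels /u/ and /e/, so it spirantizes to the fricative [z]. /dabnorepetudeg/ → dabnorefesuzeg.
Rule 4 (final devoicing): /g/ is a voiced obstruent in word-final position, so it devoices to [k]. /dabnorefesuzeg/ → dabnorefesuzek.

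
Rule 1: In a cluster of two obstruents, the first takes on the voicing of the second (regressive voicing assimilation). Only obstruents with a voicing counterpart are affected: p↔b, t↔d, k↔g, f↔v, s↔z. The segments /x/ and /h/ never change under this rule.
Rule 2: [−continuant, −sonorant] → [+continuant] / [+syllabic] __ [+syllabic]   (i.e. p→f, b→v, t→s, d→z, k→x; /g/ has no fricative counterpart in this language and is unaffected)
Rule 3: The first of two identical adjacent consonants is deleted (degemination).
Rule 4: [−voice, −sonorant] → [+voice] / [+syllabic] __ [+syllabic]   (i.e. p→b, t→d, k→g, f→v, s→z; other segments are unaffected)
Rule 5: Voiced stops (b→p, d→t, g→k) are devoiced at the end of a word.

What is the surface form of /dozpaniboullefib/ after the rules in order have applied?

dospanivoulevip

Rule 1 (regressive voicing assimilation): /z/ precedes the voiceless obstruent /p/, so it devoices to [s] by assimilation. /dozpaniboullefib/ → dospaniboullefib.
Rule 2 (intervocalic spirantization): /b/ is a stop between vowels /i/ and /o/, so it spirantizes to the fricative [v]. /dospaniboullefib/ → dospanivoullefib.
Rule 3 (degemination): /ll/ is a geminate; the first /l/ deletes. /dospanivoullefib/ → dospanivoulefib.
Rule 4 (intervocalic voicing): /f/ is a voiceless obstruent between vowels /e/ and /i/, so it voices to [v]. /dospanivoulefib/ → dospanivoulevib.
Rule 5 (final devoicing): /b/ is a voiced stop in word-final position, so it devoices to [p]. /dospanivoulevib/ → dospanivoulevip.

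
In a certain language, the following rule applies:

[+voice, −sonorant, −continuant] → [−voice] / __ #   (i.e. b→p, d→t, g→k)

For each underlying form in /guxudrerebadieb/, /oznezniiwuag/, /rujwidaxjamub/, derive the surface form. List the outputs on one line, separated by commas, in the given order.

/guxudrerebadieb/: /b/ is a voiced stop in word-final position, so it devoices to [p]. → [guxudrerebadiep].
/oznezniiwuag/: /g/ is a voiced stop in word-final position, so it devoices to [k]. → [oznezniiwuak].
/rujwidaxjamub/: /b/ is a voiced stop in word-final position, so it devoices to [p]. → [rujwidaxjamup].

guxudrerebadiep, oznezniiwuak, rujwidaxjamup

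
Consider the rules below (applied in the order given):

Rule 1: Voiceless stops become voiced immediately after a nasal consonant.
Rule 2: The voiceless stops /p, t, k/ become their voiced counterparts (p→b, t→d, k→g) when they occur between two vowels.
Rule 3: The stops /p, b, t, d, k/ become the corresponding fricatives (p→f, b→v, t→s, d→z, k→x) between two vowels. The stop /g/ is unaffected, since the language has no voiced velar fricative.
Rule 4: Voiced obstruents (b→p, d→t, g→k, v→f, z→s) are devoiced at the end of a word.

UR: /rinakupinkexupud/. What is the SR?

Rule 1 (post-nasal voicing): /k/ is a voiceless stop immediately after the nasal /n/, so it voices to [g]. /rinakupinkexupud/ → rinakupingexupud.
Rule 2 (intervocalic voicing): /k/ is a voiceless stop between vowels /a/ and /u/, so it voices to [g]. /p/ is a voiceless stop between vowels /u/ and /i/, so it voices to [b]. /p/ is a voiceless stop between vowels /u/ and /u/, so it voices to [b]. /rinakupingexupud/ → rinagubingexubud.
Rule 3 (intervocalic spirantization): /b/ is a stop between vowels /u/ and /i/, so it spirantizes to the fricative [v]. /b/ is a stop between vowels /u/ and /u/, so it spirantizes to the fricative [v]. /rinagubingexubud/ → rinaguvingexuvud.
Rule 4 (final devoicing): /d/ is a voiced obstruent in word-final position, so it devoices to [t]. /rinaguvingexuvud/ → rinaguvingexuvut.

rinaguvingexuvut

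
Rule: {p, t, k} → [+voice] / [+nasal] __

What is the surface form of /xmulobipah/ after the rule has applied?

xmulobipah

No segment of /xmulobipah/ meets the structural description of the rule, so the form surfaces unchanged.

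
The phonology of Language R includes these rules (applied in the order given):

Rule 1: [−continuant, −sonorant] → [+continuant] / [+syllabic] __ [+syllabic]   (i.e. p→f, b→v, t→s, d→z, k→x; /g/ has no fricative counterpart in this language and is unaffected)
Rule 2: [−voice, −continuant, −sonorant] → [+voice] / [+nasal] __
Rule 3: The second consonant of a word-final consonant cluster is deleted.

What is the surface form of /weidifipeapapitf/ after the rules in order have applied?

weizififeafafit

Rule 1 (intervocalic spirantization): /d/ is a stop between vowels /i/ and /i/, so it spirantizes to the fricative [z]. /p/ is a stop between vowels /i/ and /e/, so it spirantizes to the fricative [f]. /p/ is a stop between vowels /a/ and /a/, so it spirantizes to the fricative [f]. /p/ is a stop between vowels /a/ and /i/, so it spirantizes to the fricative [f]. /weidifipeapapitf/ → weizififeafafitf.
Rule 2 (post-nasal voicing): no segment meets the environment; /weizififeafafitf/ is unchanged.
Rule 3 (final cluster simplification): /f/ is the second consonant of a word-final cluster /tf/, so it deletes. /weizififeafafitf/ → weizififeafafit.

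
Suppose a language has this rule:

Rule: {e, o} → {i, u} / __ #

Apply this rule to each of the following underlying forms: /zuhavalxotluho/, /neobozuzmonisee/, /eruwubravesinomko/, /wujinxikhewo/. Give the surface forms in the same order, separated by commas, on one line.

zuhavalxotluhu, neobozuzmonisei, eruwubravesinomku, wujinxikhewu

/zuhavalxotluho/: /o/ is a mid vowel in word-final position, so it raises to [u]. → [zuhavalxotluhu].
/neobozuzmonisee/: /e/ is a mid vowel in word-final position, so it raises to [i]. → [neobozuzmonisei].
/eruwubravesinomko/: /o/ is a mid vowel in word-final position, so it raises to [u]. → [eruwubravesinomku].
/wujinxikhewo/: /o/ is a mid vowel in word-final position, so it raises to [u]. → [wujinxikhewu].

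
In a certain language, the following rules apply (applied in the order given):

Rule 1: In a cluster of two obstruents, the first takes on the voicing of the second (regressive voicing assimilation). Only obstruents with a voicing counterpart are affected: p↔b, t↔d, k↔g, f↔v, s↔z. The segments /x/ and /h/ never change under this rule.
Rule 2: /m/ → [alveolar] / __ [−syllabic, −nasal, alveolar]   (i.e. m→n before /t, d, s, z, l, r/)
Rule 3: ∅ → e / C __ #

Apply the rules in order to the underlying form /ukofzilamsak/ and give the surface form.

Rule 1 (regressive voicing assimilation): /f/ precedes the voiced obstruent /z/, so it voices to [v] by assimilation. /ukofzilamsak/ → ukovzilamsak.
Rule 2 (nasal place assimilation): /m/ precedes the alveolar consonant /s/, so it assimilates in place to [n]. /ukovzilamsak/ → ukovzilansak.
Rule 3 (final e-epenthesis): the form ends in the consonant /k/, so [e] is inserted word-finally. /ukovzilansak/ → ukovzilansake.

ukovzilansake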